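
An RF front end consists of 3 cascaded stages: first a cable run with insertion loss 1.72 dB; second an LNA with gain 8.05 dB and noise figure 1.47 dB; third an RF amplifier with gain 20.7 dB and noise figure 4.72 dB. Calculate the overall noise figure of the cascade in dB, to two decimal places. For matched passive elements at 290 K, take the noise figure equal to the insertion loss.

Convert to linear (a loss of L dB is a gain of −L dB): F_i = 10^(NF_i/10), G_i = 10^(G_i,dB/10)
  Stage 1: F_1 = 10^(1.72/10) = 1.486, G_1 = 10^(−1.72/10) = 0.6730
  Stage 2: F_2 = 10^(1.47/10) = 1.403, G_2 = 10^(8.05/10) = 6.383
  Stage 3: F_3 = 10^(4.72/10) = 2.965, G_3 = 10^(20.7/10) = 117.5
Friis cascade:
  F = 1.486 + (1.403 − 1)/0.6730 + (2.965 − 1)/4.295 = 2.542
NF = 10 log₁₀(2.542) = 4.05 dB

4.05 dB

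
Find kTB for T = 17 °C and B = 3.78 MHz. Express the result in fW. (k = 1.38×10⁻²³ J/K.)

15.1 fW

T = 17 °C + 273.15 = 290.15 K
P_n = kTB = 1.38×10⁻²³ × 290.15 × 3.78×10⁶ = 1.51×10⁻¹⁴ W = 15.1 fW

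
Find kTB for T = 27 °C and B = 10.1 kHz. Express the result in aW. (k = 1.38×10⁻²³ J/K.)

T = 27 °C + 273.15 = 300.15 K
P_n = kTB = 1.38×10⁻²³ × 300.15 × 1.01×10⁴ = 4.18×10⁻¹⁷ W = 41.8 aW

41.8 aW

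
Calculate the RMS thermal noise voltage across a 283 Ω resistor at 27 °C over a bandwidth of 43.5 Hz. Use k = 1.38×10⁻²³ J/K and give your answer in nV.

T = 27 °C + 273.15 = 300.15 K
V_n = √(4kTRB)
4kTRB = 4 × 1.38×10⁻²³ × 300.15 × 2.83×10² × 4.35×10¹ = 2.04×10⁻¹⁶ V²
V_n = √(2.04×10⁻¹⁶) = 1.43×10⁻⁸ V = 14.3 nV

14.3 nV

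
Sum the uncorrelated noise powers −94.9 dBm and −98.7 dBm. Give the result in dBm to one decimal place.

−93.4 dBm

Convert to linear, add, convert back:
P₁ = 3.24×10⁻¹³ W, P₂ = 1.35×10⁻¹³ W
P_tot = 4.58×10⁻¹³ W → 10 log₁₀(P_tot / 10⁻³) = −93.4 dBm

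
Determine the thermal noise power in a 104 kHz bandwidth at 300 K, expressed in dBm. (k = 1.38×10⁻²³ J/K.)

P_n = kTB = 1.38×10⁻²³ × 300 × 1.04×10⁵ = 4.31×10⁻¹⁶ W
In dBm: 10 log₁₀(4.31×10⁻¹⁶ / 10⁻³) = −123.7 dBm

−123.7 dBm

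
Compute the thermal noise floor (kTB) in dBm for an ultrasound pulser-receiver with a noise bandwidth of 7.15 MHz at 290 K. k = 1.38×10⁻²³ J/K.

P_n = kTB = 1.38×10⁻²³ × 290 × 7.15×10⁶ = 2.86×10⁻¹⁴ W
In dBm: 10 log₁₀(2.86×10⁻¹⁴ / 10⁻³) = −105.4 dBm

−105.4 dBm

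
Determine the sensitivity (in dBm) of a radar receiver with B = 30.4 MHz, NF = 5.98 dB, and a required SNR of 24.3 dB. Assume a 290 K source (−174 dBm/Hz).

−68.9 dBm

Sensitivity = −174 + 10 log₁₀(B) + NF + SNR_min
= −174 + 74.83 + 5.98 + 24.3
= −68.89 dBm → −68.9 dBm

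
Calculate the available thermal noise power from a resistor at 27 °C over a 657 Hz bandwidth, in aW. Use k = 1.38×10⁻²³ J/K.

T = 27 °C + 273.15 = 300.15 K
P_n = kTB = 1.38×10⁻²³ × 300.15 × 6.57×10² = 2.72×10⁻¹⁸ W = 2.72 aW

2.72 aW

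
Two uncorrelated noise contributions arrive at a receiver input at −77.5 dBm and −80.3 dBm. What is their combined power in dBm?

−75.7 dBm

Convert to linear, add, convert back:
P₁ = 1.78×10⁻¹¹ W, P₂ = 9.33×10⁻¹² W
P_tot = 2.71×10⁻¹¹ W → 10 log₁₀(P_tot / 10⁻³) = −75.7 dBm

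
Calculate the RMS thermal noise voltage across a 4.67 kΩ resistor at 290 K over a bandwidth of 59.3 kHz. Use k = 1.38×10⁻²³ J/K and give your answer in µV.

V_n = √(4kTRB)
4kTRB = 4 × 1.38×10⁻²³ × 290 × 4.67×10³ × 5.93×10⁴ = 4.43×10⁻¹² V²
V_n = √(4.43×10⁻¹²) = 2.11×10⁻⁶ V = 2.11 µV

2.11 µV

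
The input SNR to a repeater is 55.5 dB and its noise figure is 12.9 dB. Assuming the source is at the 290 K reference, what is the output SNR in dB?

42.6 dB

By definition F = SNR_in/SNR_out, so in dB: SNR_out = SNR_in − NF
SNR_out = 55.5 − 12.9 = 42.6 dB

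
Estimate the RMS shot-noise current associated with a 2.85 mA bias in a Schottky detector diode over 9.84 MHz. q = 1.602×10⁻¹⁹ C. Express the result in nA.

94.8 nA

I_n = √(2qI·B)
2qI·B = 2 × 1.602×10⁻¹⁹ × 2.85×10⁻³ × 9.84×10⁶ = 8.99×10⁻¹⁵ A²
I_n = √(8.99×10⁻¹⁵) = 9.48×10⁻⁸ A = 94.8 nA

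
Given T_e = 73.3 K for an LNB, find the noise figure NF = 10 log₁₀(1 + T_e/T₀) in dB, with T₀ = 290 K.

0.979 dB

F = 1 + T_e/T₀ = 1 + 73.3/290 = 1.25276
NF = 10 log₁₀(1.25276) = 0.979 dB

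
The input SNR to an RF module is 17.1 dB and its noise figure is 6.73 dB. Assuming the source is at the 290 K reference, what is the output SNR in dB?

10.37 dB

By definition F = SNR_in/SNR_out, so in dB: SNR_out = SNR_in − NF
SNR_out = 17.1 − 6.73 = 10.37 dB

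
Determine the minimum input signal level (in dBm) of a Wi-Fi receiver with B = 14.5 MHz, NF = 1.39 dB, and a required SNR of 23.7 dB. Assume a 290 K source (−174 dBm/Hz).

−77.3 dBm

Sensitivity = −174 + 10 log₁₀(B) + NF + SNR_min
= −174 + 71.61 + 1.39 + 23.7
= −77.30 dBm → −77.3 dBm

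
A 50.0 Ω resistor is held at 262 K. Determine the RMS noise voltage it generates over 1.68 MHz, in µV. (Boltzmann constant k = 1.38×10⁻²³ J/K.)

V_n = √(4kTRB)
4kTRB = 4 × 1.38×10⁻²³ × 262 × 5.00×10¹ × 1.68×10⁶ = 1.21×10⁻¹² V²
V_n = √(1.21×10⁻¹²) = 1.10×10⁻⁶ V = 1.10 µV

1.10 µV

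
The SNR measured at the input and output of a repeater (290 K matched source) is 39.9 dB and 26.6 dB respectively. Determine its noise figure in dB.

13.3 dB

NF (dB) = SNR_in(dB) − SNR_out(dB) when the source is at T₀
NF = 39.9 − 26.6 = 13.3 dB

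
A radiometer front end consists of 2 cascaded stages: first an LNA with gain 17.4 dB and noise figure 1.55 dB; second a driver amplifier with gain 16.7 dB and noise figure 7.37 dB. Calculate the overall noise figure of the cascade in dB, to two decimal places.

1.79 dB

Convert to linear (a loss of L dB is a gain of −L dB): F_i = 10^(NF_i/10), G_i = 10^(G_i,dB/10)
  Stage 1: F_1 = 10^(1.55/10) = 1.429, G_1 = 10^(17.4/10) = 54.95
  Stage 2: F_2 = 10^(7.37/10) = 5.458, G_2 = 10^(16.7/10) = 46.77
Friis cascade:
  F = 1.429 + (5.458 − 1)/54.95 = 1.510
NF = 10 log₁₀(1.510) = 1.79 dB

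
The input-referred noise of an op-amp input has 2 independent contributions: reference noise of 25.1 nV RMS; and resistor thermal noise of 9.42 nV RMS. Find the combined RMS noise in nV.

Uncorrelated sources add in power (mean-square): V_tot = √(ΣV_i²)
V_tot = √[(2.51×10⁻⁸)² + (9.42×10⁻⁹)²] = 2.68×10⁻⁸ V = 26.8 nV

26.8 nV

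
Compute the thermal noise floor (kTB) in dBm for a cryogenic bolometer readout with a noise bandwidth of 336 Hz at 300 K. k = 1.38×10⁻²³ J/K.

−148.6 dBm

P_n = kTB = 1.38×10⁻²³ × 300 × 3.36×10² = 1.39×10⁻¹⁸ W
In dBm: 10 log₁₀(1.39×10⁻¹⁸ / 10⁻³) = −148.6 dBm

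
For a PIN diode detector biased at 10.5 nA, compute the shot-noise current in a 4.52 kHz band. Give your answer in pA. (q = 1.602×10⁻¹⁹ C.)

I_n = √(2qI·B)
2qI·B = 2 × 1.602×10⁻¹⁹ × 1.05×10⁻⁸ × 4.52×10³ = 1.52×10⁻²³ A²
I_n = √(1.52×10⁻²³) = 3.90×10⁻¹² A = 3.90 pA

3.90 pA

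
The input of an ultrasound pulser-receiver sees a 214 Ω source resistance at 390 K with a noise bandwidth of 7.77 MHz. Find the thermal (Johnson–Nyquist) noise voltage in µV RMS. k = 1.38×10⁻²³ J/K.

V_n = √(4kTRB)
4kTRB = 4 × 1.38×10⁻²³ × 390 × 2.14×10² × 7.77×10⁶ = 3.58×10⁻¹¹ V²
V_n = √(3.58×10⁻¹¹) = 5.98×10⁻⁶ V = 5.98 µV

5.98 µV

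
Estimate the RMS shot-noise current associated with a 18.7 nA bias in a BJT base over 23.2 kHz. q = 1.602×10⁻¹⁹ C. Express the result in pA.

11.8 pA

I_n = √(2qI·B)
2qI·B = 2 × 1.602×10⁻¹⁹ × 1.87×10⁻⁸ × 2.32×10⁴ = 1.39×10⁻²² A²
I_n = √(1.39×10⁻²²) = 1.18×10⁻¹¹ A = 11.8 pA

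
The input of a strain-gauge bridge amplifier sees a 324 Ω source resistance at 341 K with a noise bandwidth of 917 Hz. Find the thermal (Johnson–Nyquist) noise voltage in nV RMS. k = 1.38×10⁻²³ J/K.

74.8 nV

V_n = √(4kTRB)
4kTRB = 4 × 1.38×10⁻²³ × 341 × 3.24×10² × 9.17×10² = 5.59×10⁻¹⁵ V²
V_n = √(5.59×10⁻¹⁵) = 7.48×10⁻⁸ V = 74.8 nV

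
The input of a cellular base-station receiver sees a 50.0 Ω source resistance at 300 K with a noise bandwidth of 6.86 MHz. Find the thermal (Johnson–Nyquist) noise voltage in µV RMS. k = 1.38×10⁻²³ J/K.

V_n = √(4kTRB)
4kTRB = 4 × 1.38×10⁻²³ × 300 × 5.00×10¹ × 6.86×10⁶ = 5.68×10⁻¹² V²
V_n = √(5.68×10⁻¹²) = 2.38×10⁻⁶ V = 2.38 µV

2.38 µV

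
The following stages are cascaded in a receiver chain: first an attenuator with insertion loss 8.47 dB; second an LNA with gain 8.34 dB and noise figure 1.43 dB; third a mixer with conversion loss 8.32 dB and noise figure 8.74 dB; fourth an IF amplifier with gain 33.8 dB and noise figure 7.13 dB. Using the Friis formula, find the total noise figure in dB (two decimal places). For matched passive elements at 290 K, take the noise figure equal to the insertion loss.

16.59 dB

Convert to linear (a loss of L dB is a gain of −L dB): F_i = 10^(NF_i/10), G_i = 10^(G_i,dB/10)
  Stage 1: F_1 = 10^(8.47/10) = 7.031, G_1 = 10^(−8.47/10) = 0.1422
  Stage 2: F_2 = 10^(1.43/10) = 1.390, G_2 = 10^(8.34/10) = 6.823
  Stage 3: F_3 = 10^(8.74/10) = 7.482, G_3 = 10^(−8.32/10) = 0.1472
  Stage 4: F_4 = 10^(7.13/10) = 5.164, G_4 = 10^(33.8/10) = 2399
Friis cascade:
  F = 7.031 + (1.390 − 1)/0.1422 + (7.482 − 1)/0.9705 + (5.164 − 1)/0.1429 = 45.59
NF = 10 log₁₀(45.59) = 16.59 dB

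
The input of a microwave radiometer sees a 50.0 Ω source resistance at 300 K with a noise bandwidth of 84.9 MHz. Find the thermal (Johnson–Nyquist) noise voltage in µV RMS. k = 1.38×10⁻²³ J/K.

8.38 µV

V_n = √(4kTRB)
4kTRB = 4 × 1.38×10⁻²³ × 300 × 5.00×10¹ × 8.49×10⁷ = 7.03×10⁻¹¹ V²
V_n = √(7.03×10⁻¹¹) = 8.38×10⁻⁶ V = 8.38 µV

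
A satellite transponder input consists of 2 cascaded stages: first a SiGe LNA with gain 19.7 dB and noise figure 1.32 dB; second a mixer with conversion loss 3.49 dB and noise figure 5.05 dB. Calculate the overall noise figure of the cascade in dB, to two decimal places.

1.39 dB

Convert to linear (a loss of L dB is a gain of −L dB): F_i = 10^(NF_i/10), G_i = 10^(G_i,dB/10)
  Stage 1: F_1 = 10^(1.32/10) = 1.355, G_1 = 10^(19.7/10) = 93.33
  Stage 2: F_2 = 10^(5.05/10) = 3.199, G_2 = 10^(−3.49/10) = 0.4477
Friis cascade:
  F = 1.355 + (3.199 − 1)/93.33 = 1.379
NF = 10 log₁₀(1.379) = 1.39 dB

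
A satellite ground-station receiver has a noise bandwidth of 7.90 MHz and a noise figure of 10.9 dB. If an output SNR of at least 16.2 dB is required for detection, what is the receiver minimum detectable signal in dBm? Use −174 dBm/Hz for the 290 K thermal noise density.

Sensitivity = −174 + 10 log₁₀(B) + NF + SNR_min
= −174 + 68.98 + 10.9 + 16.2
= −77.92 dBm → −77.9 dBm

−77.9 dBm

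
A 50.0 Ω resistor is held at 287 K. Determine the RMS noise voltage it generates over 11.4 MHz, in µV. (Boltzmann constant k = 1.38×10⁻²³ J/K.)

V_n = √(4kTRB)
4kTRB = 4 × 1.38×10⁻²³ × 287 × 5.00×10¹ × 1.14×10⁷ = 9.03×10⁻¹² V²
V_n = √(9.03×10⁻¹²) = 3.01×10⁻⁶ V = 3.01 µV

3.01 µV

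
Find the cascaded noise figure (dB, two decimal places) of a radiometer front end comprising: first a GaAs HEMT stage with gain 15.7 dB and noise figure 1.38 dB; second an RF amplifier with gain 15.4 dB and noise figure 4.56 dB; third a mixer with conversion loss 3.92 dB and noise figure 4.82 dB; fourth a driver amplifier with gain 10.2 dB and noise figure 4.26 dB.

1.55 dB

Convert to linear (a loss of L dB is a gain of −L dB): F_i = 10^(NF_i/10), G_i = 10^(G_i,dB/10)
  Stage 1: F_1 = 10^(1.38/10) = 1.374, G_1 = 10^(15.7/10) = 37.15
  Stage 2: F_2 = 10^(4.56/10) = 2.858, G_2 = 10^(15.4/10) = 34.67
  Stage 3: F_3 = 10^(4.82/10) = 3.034, G_3 = 10^(−3.92/10) = 0.4055
  Stage 4: F_4 = 10^(4.26/10) = 2.667, G_4 = 10^(10.2/10) = 10.47
Friis cascade:
  F = 1.374 + (2.858 − 1)/37.15 + (3.034 − 1)/1288 + (2.667 − 1)/522.4 = 1.429
NF = 10 log₁₀(1.429) = 1.55 dB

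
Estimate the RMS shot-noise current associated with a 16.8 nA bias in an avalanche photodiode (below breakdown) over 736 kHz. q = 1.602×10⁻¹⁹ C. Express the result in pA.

I_n = √(2qI·B)
2qI·B = 2 × 1.602×10⁻¹⁹ × 1.68×10⁻⁸ × 7.36×10⁵ = 3.96×10⁻²¹ A²
I_n = √(3.96×10⁻²¹) = 6.29×10⁻¹¹ A = 62.9 pA

62.9 pA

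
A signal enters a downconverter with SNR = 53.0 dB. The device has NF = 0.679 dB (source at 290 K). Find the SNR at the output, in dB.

52.321 dB

By definition F = SNR_in/SNR_out, so in dB: SNR_out = SNR_in − NF
SNR_out = 53.0 − 0.679 = 52.321 dB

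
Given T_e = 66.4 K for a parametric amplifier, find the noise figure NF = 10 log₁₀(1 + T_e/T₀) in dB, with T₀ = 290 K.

0.895 dB

F = 1 + T_e/T₀ = 1 + 66.4/290 = 1.22897
NF = 10 log₁₀(1.22897) = 0.895 dB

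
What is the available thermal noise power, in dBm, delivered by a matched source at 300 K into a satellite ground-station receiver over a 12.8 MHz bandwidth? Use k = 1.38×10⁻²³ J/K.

P_n = kTB = 1.38×10⁻²³ × 300 × 1.28×10⁷ = 5.30×10⁻¹⁴ W
In dBm: 10 log₁₀(5.30×10⁻¹⁴ / 10⁻³) = −102.8 dBm

−102.8 dBm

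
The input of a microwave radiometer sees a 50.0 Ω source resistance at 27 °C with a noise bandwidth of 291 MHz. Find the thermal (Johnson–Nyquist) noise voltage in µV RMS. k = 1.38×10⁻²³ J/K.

T = 27 °C + 273.15 = 300.15 K
V_n = √(4kTRB)
4kTRB = 4 × 1.38×10⁻²³ × 300.15 × 5.00×10¹ × 2.91×10⁸ = 2.41×10⁻¹⁰ V²
V_n = √(2.41×10⁻¹⁰) = 1.55×10⁻⁵ V = 15.5 µV

15.5 µV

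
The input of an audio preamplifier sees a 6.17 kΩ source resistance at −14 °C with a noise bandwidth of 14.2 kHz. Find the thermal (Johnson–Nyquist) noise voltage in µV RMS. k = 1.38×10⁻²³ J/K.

1.12 µV

T = −14 °C + 273.15 = 259.15 K
V_n = √(4kTRB)
4kTRB = 4 × 1.38×10⁻²³ × 259.15 × 6.17×10³ × 1.42×10⁴ = 1.25×10⁻¹² V²
V_n = √(1.25×10⁻¹²) = 1.12×10⁻⁶ V = 1.12 µV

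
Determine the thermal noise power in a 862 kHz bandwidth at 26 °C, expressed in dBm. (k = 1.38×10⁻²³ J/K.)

T = 26 °C + 273.15 = 299.15 K
P_n = kTB = 1.38×10⁻²³ × 299.15 × 8.62×10⁵ = 3.56×10⁻¹⁵ W
In dBm: 10 log₁₀(3.56×10⁻¹⁵ / 10⁻³) = −114.5 dBm

−114.5 dBm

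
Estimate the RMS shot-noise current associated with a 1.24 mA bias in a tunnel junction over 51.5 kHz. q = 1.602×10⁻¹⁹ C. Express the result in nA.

4.52 nA

I_n = √(2qI·B)
2qI·B = 2 × 1.602×10⁻¹⁹ × 1.24×10⁻³ × 5.15×10⁴ = 2.05×10⁻¹⁷ A²
I_n = √(2.05×10⁻¹⁷) = 4.52×10⁻⁹ A = 4.52 nA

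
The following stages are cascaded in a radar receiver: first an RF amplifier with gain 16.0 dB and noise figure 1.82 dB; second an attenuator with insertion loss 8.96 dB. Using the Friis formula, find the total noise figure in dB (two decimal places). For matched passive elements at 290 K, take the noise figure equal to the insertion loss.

2.29 dB

Convert to linear (a loss of L dB is a gain of −L dB): F_i = 10^(NF_i/10), G_i = 10^(G_i,dB/10)
  Stage 1: F_1 = 10^(1.82/10) = 1.521, G_1 = 10^(16.0/10) = 39.81
  Stage 2: F_2 = 10^(8.96/10) = 7.870, G_2 = 10^(−8.96/10) = 0.1271
Friis cascade:
  F = 1.521 + (7.870 − 1)/39.81 = 1.693
NF = 10 log₁₀(1.693) = 2.29 dB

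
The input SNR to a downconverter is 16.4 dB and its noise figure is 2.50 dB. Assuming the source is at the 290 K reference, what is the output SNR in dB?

13.90 dB

By definition F = SNR_in/SNR_out, so in dB: SNR_out = SNR_in − NF
SNR_out = 16.4 − 2.50 = 13.90 dB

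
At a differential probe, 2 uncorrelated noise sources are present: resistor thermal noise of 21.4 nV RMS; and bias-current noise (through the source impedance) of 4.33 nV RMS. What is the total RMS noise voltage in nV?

21.8 nV

Uncorrelated sources add in power (mean-square): V_tot = √(ΣV_i²)
V_tot = √[(2.14×10⁻⁸)² + (4.33×10⁻⁹)²] = 2.18×10⁻⁸ V = 21.8 nV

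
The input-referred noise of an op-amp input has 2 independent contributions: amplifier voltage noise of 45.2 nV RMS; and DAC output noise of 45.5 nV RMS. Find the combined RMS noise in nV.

Uncorrelated sources add in power (mean-square): V_tot = √(ΣV_i²)
V_tot = √[(4.52×10⁻⁸)² + (4.55×10⁻⁸)²] = 6.41×10⁻⁸ V = 64.1 nV

64.1 nV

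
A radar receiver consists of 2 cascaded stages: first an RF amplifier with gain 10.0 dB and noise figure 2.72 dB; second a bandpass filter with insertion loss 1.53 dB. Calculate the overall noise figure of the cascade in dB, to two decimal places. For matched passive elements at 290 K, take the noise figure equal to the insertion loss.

2.82 dB

Convert to linear (a loss of L dB is a gain of −L dB): F_i = 10^(NF_i/10), G_i = 10^(G_i,dB/10)
  Stage 1: F_1 = 10^(2.72/10) = 1.871, G_1 = 10^(10.0/10) = 10.00
  Stage 2: F_2 = 10^(1.53/10) = 1.422, G_2 = 10^(−1.53/10) = 0.7031
Friis cascade:
  F = 1.871 + (1.422 − 1)/10.00 = 1.913
NF = 10 log₁₀(1.913) = 2.82 dB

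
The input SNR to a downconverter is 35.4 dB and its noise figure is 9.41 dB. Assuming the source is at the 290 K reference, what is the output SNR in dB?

25.99 dB

By definition F = SNR_in/SNR_out, so in dB: SNR_out = SNR_in − NF
SNR_out = 35.4 − 9.41 = 25.99 dB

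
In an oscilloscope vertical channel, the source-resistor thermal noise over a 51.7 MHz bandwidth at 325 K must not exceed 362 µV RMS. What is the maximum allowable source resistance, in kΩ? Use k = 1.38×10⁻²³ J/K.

Johnson–Nyquist: V_n = √(4kTRB) ⇒ R = V_n² / (4kTB)
4kTB = 4 × 1.38×10⁻²³ × 325 × 5.17×10⁷ = 9.27×10⁻¹³
R = (3.62×10⁻⁴)² / 9.27×10⁻¹³ = 1.41×10⁵ Ω = 141 kΩ

141 kΩ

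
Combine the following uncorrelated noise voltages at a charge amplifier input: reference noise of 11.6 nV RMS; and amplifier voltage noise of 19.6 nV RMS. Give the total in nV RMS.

22.8 nV

Uncorrelated sources add in power (mean-square): V_tot = √(ΣV_i²)
V_tot = √[(1.16×10⁻⁸)² + (1.96×10⁻⁸)²] = 2.28×10⁻⁸ V = 22.8 nV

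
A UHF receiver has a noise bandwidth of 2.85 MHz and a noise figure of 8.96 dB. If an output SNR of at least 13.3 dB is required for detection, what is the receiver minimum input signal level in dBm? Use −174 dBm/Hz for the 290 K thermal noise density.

−87.2 dBm

Sensitivity = −174 + 10 log₁₀(B) + NF + SNR_min
= −174 + 64.55 + 8.96 + 13.3
= −87.19 dBm → −87.2 dBm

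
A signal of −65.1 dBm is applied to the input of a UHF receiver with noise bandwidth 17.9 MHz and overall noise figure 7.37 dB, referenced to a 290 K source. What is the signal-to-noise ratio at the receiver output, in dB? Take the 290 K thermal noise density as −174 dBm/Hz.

29.0 dB

Noise floor: N = −174 + 10 log₁₀(B) + NF
10 log₁₀(1.79×10⁷) = 72.53 dB
N = −174 + 72.53 + 7.37 = −94.10 dBm
SNR = P_sig − N = −65.1 − (−94.10) = 29.00 dB → 29.0 dB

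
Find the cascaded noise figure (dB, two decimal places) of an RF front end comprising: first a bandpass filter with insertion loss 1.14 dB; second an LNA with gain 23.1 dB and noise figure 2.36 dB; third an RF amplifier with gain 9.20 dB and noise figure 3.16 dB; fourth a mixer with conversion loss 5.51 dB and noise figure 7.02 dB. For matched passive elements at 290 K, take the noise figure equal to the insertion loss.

3.52 dB

Convert to linear (a loss of L dB is a gain of −L dB): F_i = 10^(NF_i/10), G_i = 10^(G_i,dB/10)
  Stage 1: F_1 = 10^(1.14/10) = 1.300, G_1 = 10^(−1.14/10) = 0.7691
  Stage 2: F_2 = 10^(2.36/10) = 1.722, G_2 = 10^(23.1/10) = 204.2
  Stage 3: F_3 = 10^(3.16/10) = 2.070, G_3 = 10^(9.20/10) = 8.318
  Stage 4: F_4 = 10^(7.02/10) = 5.035, G_4 = 10^(−5.51/10) = 0.2812
Friis cascade:
  F = 1.300 + (1.722 − 1)/0.7691 + (2.070 − 1)/157.0 + (5.035 − 1)/1306 = 2.249
NF = 10 log₁₀(2.249) = 3.52 dB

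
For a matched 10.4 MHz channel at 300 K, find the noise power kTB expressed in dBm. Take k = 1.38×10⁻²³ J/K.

P_n = kTB = 1.38×10⁻²³ × 300 × 1.04×10⁷ = 4.31×10⁻¹⁴ W
In dBm: 10 log₁₀(4.31×10⁻¹⁴ / 10⁻³) = −103.7 dBm

−103.7 dBm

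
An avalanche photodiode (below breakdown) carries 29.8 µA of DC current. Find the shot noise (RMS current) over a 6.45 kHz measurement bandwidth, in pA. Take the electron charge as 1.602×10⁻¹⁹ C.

I_n = √(2qI·B)
2qI·B = 2 × 1.602×10⁻¹⁹ × 2.98×10⁻⁵ × 6.45×10³ = 6.16×10⁻²⁰ A²
I_n = √(6.16×10⁻²⁰) = 2.48×10⁻¹⁰ A = 248 pA

248 pA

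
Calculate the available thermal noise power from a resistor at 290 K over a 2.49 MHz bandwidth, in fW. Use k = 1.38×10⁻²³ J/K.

9.96 fW

P_n = kTB = 1.38×10⁻²³ × 290 × 2.49×10⁶ = 9.96×10⁻¹⁵ W = 9.96 fW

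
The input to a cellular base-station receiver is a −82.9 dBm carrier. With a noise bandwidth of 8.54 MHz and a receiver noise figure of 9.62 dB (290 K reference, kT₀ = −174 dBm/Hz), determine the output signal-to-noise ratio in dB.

12.2 dB

Noise floor: N = −174 + 10 log₁₀(B) + NF
10 log₁₀(8.54×10⁶) = 69.31 dB
N = −174 + 69.31 + 9.62 = −95.07 dBm
SNR = P_sig − N = −82.9 − (−95.07) = 12.17 dB → 12.2 dB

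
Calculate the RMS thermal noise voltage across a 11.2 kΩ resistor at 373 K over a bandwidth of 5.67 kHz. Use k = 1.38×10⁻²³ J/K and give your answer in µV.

1.14 µV

V_n = √(4kTRB)
4kTRB = 4 × 1.38×10⁻²³ × 373 × 1.12×10⁴ × 5.67×10³ = 1.31×10⁻¹² V²
V_n = √(1.31×10⁻¹²) = 1.14×10⁻⁶ V = 1.14 µV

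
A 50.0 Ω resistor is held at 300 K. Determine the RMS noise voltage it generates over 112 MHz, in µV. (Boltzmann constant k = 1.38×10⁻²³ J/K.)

9.63 µV

V_n = √(4kTRB)
4kTRB = 4 × 1.38×10⁻²³ × 300 × 5.00×10¹ × 1.12×10⁸ = 9.27×10⁻¹¹ V²
V_n = √(9.27×10⁻¹¹) = 9.63×10⁻⁶ V = 9.63 µV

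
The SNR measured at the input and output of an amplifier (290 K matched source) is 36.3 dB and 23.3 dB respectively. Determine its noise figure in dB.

13.0 dB

NF (dB) = SNR_in(dB) − SNR_out(dB) when the source is at T₀
NF = 36.3 − 23.3 = 13.0 dB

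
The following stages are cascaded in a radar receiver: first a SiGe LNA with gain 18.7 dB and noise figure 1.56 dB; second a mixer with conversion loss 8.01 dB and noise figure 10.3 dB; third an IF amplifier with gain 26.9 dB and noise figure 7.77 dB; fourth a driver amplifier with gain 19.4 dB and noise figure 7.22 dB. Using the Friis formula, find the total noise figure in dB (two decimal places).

Convert to linear (a loss of L dB is a gain of −L dB): F_i = 10^(NF_i/10), G_i = 10^(G_i,dB/10)
  Stage 1: F_1 = 10^(1.56/10) = 1.432, G_1 = 10^(18.7/10) = 74.13
  Stage 2: F_2 = 10^(10.3/10) = 10.72, G_2 = 10^(−8.01/10) = 0.1581
  Stage 3: F_3 = 10^(7.77/10) = 5.984, G_3 = 10^(26.9/10) = 489.8
  Stage 4: F_4 = 10^(7.22/10) = 5.272, G_4 = 10^(19.4/10) = 87.10
Friis cascade:
  F = 1.432 + (10.72 − 1)/74.13 + (5.984 − 1)/11.72 + (5.272 − 1)/5741 = 1.989
NF = 10 log₁₀(1.989) = 2.99 dB

2.99 dB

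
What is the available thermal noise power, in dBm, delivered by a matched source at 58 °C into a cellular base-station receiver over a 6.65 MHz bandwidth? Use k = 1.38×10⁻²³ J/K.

−105.2 dBm

T = 58 °C + 273.15 = 331.15 K
P_n = kTB = 1.38×10⁻²³ × 331.15 × 6.65×10⁶ = 3.04×10⁻¹⁴ W
In dBm: 10 log₁₀(3.04×10⁻¹⁴ / 10⁻³) = −105.2 dBm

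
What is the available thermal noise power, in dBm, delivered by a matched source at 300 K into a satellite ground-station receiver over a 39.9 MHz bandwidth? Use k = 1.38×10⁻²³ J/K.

−97.8 dBm

P_n = kTB = 1.38×10⁻²³ × 300 × 3.99×10⁷ = 1.65×10⁻¹³ W
In dBm: 10 log₁₀(1.65×10⁻¹³ / 10⁻³) = −97.8 dBm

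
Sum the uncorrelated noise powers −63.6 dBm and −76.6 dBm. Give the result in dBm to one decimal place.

Convert to linear, add, convert back:
P₁ = 4.37×10⁻¹⁰ W, P₂ = 2.19×10⁻¹¹ W
P_tot = 4.58×10⁻¹⁰ W → 10 log₁₀(P_tot / 10⁻³) = −63.4 dBm

−63.4 dBm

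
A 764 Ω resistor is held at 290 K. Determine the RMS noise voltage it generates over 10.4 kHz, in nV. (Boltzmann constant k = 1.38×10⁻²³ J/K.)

V_n = √(4kTRB)
4kTRB = 4 × 1.38×10⁻²³ × 290 × 7.64×10² × 1.04×10⁴ = 1.27×10⁻¹³ V²
V_n = √(1.27×10⁻¹³) = 3.57×10⁻⁷ V = 357 nV

357 nV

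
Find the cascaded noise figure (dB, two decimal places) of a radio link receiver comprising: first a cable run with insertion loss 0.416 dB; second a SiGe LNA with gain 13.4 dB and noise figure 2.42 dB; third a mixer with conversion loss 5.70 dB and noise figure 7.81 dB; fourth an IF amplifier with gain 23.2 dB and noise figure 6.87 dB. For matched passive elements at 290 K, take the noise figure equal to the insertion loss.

Convert to linear (a loss of L dB is a gain of −L dB): F_i = 10^(NF_i/10), G_i = 10^(G_i,dB/10)
  Stage 1: F_1 = 10^(0.416/10) = 1.101, G_1 = 10^(−0.416/10) = 0.9087
  Stage 2: F_2 = 10^(2.42/10) = 1.746, G_2 = 10^(13.4/10) = 21.88
  Stage 3: F_3 = 10^(7.81/10) = 6.039, G_3 = 10^(−5.70/10) = 0.2692
  Stage 4: F_4 = 10^(6.87/10) = 4.864, G_4 = 10^(23.2/10) = 208.9
Friis cascade:
  F = 1.101 + (1.746 − 1)/0.9087 + (6.039 − 1)/19.88 + (4.864 − 1)/5.351 = 2.897
NF = 10 log₁₀(2.897) = 4.62 dB

4.62 dB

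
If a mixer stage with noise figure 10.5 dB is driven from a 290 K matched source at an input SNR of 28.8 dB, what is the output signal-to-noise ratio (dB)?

18.3 dB

By definition F = SNR_in/SNR_out, so in dB: SNR_out = SNR_in − NF
SNR_out = 28.8 − 10.5 = 18.3 dB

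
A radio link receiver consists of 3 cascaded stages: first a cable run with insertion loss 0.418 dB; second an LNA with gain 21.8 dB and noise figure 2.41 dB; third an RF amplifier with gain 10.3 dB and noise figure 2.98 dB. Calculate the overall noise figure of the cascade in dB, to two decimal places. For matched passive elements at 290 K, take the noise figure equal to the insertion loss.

Convert to linear (a loss of L dB is a gain of −L dB): F_i = 10^(NF_i/10), G_i = 10^(G_i,dB/10)
  Stage 1: F_1 = 10^(0.418/10) = 1.101, G_1 = 10^(−0.418/10) = 0.9082
  Stage 2: F_2 = 10^(2.41/10) = 1.742, G_2 = 10^(21.8/10) = 151.4
  Stage 3: F_3 = 10^(2.98/10) = 1.986, G_3 = 10^(10.3/10) = 10.72
Friis cascade:
  F = 1.101 + (1.742 − 1)/0.9082 + (1.986 − 1)/137.5 = 1.925
NF = 10 log₁₀(1.925) = 2.84 dB

2.84 dB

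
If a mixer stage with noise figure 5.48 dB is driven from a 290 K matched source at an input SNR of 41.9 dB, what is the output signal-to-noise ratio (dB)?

36.42 dB

By definition F = SNR_in/SNR_out, so in dB: SNR_out = SNR_in − NF
SNR_out = 41.9 − 5.48 = 36.42 dB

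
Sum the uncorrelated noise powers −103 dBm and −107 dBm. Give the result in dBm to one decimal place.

Convert to linear, add, convert back:
P₁ = 5.01×10⁻¹⁴ W, P₂ = 2.00×10⁻¹⁴ W
P_tot = 7.01×10⁻¹⁴ W → 10 log₁₀(P_tot / 10⁻³) = −101.5 dBm

−101.5 dBm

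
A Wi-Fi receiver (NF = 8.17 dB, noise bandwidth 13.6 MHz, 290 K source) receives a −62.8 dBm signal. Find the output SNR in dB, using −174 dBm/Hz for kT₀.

Noise floor: N = −174 + 10 log₁₀(B) + NF
10 log₁₀(1.36×10⁷) = 71.34 dB
N = −174 + 71.34 + 8.17 = −94.49 dBm
SNR = P_sig − N = −62.8 − (−94.49) = 31.69 dB → 31.7 dB

31.7 dB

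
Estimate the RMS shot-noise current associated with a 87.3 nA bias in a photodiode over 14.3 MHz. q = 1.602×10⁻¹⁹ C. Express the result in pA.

I_n = √(2qI·B)
2qI·B = 2 × 1.602×10⁻¹⁹ × 8.73×10⁻⁸ × 1.43×10⁷ = 4.00×10⁻¹⁹ A²
I_n = √(4.00×10⁻¹⁹) = 6.32×10⁻¹⁰ A = 632 pA

632 pA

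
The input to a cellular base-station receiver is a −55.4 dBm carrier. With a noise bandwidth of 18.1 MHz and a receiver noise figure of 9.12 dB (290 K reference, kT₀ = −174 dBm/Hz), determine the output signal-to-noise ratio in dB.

36.9 dB

Noise floor: N = −174 + 10 log₁₀(B) + NF
10 log₁₀(1.81×10⁷) = 72.58 dB
N = −174 + 72.58 + 9.12 = −92.30 dBm
SNR = P_sig − N = −55.4 − (−92.30) = 36.90 dB → 36.9 dB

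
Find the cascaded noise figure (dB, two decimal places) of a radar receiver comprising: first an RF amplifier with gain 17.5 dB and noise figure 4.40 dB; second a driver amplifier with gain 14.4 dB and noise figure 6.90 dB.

Convert to linear (a loss of L dB is a gain of −L dB): F_i = 10^(NF_i/10), G_i = 10^(G_i,dB/10)
  Stage 1: F_1 = 10^(4.40/10) = 2.754, G_1 = 10^(17.5/10) = 56.23
  Stage 2: F_2 = 10^(6.90/10) = 4.898, G_2 = 10^(14.4/10) = 27.54
Friis cascade:
  F = 2.754 + (4.898 − 1)/56.23 = 2.824
NF = 10 log₁₀(2.824) = 4.51 dB

4.51 dB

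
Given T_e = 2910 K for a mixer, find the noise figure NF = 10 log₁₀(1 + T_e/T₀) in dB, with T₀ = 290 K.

10.43 dB

F = 1 + T_e/T₀ = 1 + 2910/290 = 11.0345
NF = 10 log₁₀(11.0345) = 10.43 dB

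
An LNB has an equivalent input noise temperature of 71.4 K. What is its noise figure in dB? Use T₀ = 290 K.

0.956 dB

F = 1 + T_e/T₀ = 1 + 71.4/290 = 1.24621
NF = 10 log₁₀(1.24621) = 0.956 dB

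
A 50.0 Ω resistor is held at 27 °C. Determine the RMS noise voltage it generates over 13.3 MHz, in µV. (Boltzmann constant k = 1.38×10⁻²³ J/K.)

T = 27 °C + 273.15 = 300.15 K
V_n = √(4kTRB)
4kTRB = 4 × 1.38×10⁻²³ × 300.15 × 5.00×10¹ × 1.33×10⁷ = 1.10×10⁻¹¹ V²
V_n = √(1.10×10⁻¹¹) = 3.32×10⁻⁶ V = 3.32 µV

3.32 µV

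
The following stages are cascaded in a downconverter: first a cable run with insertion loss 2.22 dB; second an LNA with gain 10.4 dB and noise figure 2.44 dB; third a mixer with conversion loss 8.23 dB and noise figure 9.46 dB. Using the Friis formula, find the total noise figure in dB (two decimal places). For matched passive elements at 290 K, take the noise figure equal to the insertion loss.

Convert to linear (a loss of L dB is a gain of −L dB): F_i = 10^(NF_i/10), G_i = 10^(G_i,dB/10)
  Stage 1: F_1 = 10^(2.22/10) = 1.667, G_1 = 10^(−2.22/10) = 0.5998
  Stage 2: F_2 = 10^(2.44/10) = 1.754, G_2 = 10^(10.4/10) = 10.96
  Stage 3: F_3 = 10^(9.46/10) = 8.831, G_3 = 10^(−8.23/10) = 0.1503
Friis cascade:
  F = 1.667 + (1.754 − 1)/0.5998 + (8.831 − 1)/6.577 = 4.115
NF = 10 log₁₀(4.115) = 6.14 dB

6.14 dB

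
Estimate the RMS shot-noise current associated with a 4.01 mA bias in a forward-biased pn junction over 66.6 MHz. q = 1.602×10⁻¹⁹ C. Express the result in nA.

293 nA

I_n = √(2qI·B)
2qI·B = 2 × 1.602×10⁻¹⁹ × 4.01×10⁻³ × 6.66×10⁷ = 8.56×10⁻¹⁴ A²
I_n = √(8.56×10⁻¹⁴) = 2.93×10⁻⁷ A = 293 nA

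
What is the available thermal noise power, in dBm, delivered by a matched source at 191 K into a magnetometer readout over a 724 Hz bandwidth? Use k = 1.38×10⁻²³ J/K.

P_n = kTB = 1.38×10⁻²³ × 191 × 7.24×10² = 1.91×10⁻¹⁸ W
In dBm: 10 log₁₀(1.91×10⁻¹⁸ / 10⁻³) = −147.2 dBm

−147.2 dBm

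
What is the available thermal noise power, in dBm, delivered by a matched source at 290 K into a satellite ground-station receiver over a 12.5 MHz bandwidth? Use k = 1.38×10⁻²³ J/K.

−103.0 dBm

P_n = kTB = 1.38×10⁻²³ × 290 × 1.25×10⁷ = 5.00×10⁻¹⁴ W
In dBm: 10 log₁₀(5.00×10⁻¹⁴ / 10⁻³) = −103.0 dBm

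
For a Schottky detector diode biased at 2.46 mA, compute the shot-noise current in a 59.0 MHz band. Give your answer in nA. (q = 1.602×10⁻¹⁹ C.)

216 nA

I_n = √(2qI·B)
2qI·B = 2 × 1.602×10⁻¹⁹ × 2.46×10⁻³ × 5.90×10⁷ = 4.65×10⁻¹⁴ A²
I_n = √(4.65×10⁻¹⁴) = 2.16×10⁻⁷ A = 216 nA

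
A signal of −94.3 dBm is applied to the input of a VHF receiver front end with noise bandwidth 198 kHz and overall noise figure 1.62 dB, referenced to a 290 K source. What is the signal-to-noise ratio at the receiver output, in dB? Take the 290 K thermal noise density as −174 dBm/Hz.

Noise floor: N = −174 + 10 log₁₀(B) + NF
10 log₁₀(1.98×10⁵) = 52.97 dB
N = −174 + 52.97 + 1.62 = −119.41 dBm
SNR = P_sig − N = −94.3 − (−119.41) = 25.11 dB → 25.1 dB

25.1 dB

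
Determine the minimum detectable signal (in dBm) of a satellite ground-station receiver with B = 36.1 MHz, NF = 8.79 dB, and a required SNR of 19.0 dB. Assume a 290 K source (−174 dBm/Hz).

Sensitivity = −174 + 10 log₁₀(B) + NF + SNR_min
= −174 + 75.58 + 8.79 + 19.0
= −70.63 dBm → −70.6 dBm

−70.6 dBm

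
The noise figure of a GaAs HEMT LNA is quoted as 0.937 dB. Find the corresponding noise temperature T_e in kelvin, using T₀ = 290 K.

F = 10^(0.937/10) = 1.24079
T_e = (F − 1)·T₀ = (1.24079 − 1) × 290 = 69.8 K

69.8 K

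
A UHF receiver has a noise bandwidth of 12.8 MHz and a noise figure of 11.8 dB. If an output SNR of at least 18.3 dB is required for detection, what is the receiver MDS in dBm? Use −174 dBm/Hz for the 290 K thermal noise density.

−72.8 dBm

Sensitivity = −174 + 10 log₁₀(B) + NF + SNR_min
= −174 + 71.07 + 11.8 + 18.3
= −72.83 dBm → −72.8 dBm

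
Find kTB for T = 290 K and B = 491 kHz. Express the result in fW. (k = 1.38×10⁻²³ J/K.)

1.96 fW

P_n = kTB = 1.38×10⁻²³ × 290 × 4.91×10⁵ = 1.96×10⁻¹⁵ W = 1.96 fW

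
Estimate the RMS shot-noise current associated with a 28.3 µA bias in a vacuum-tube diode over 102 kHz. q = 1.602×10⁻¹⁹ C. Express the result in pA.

962 pA

I_n = √(2qI·B)
2qI·B = 2 × 1.602×10⁻¹⁹ × 2.83×10⁻⁵ × 1.02×10⁵ = 9.25×10⁻¹⁹ A²
I_n = √(9.25×10⁻¹⁹) = 9.62×10⁻¹⁰ A = 962 pA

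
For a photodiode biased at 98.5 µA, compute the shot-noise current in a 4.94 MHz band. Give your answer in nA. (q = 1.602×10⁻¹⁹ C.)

12.5 nA

I_n = √(2qI·B)
2qI·B = 2 × 1.602×10⁻¹⁹ × 9.85×10⁻⁵ × 4.94×10⁶ = 1.56×10⁻¹⁶ A²
I_n = √(1.56×10⁻¹⁶) = 1.25×10⁻⁸ A = 12.5 nA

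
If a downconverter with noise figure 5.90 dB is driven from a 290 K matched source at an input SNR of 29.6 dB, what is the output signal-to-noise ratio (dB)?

By definition F = SNR_in/SNR_out, so in dB: SNR_out = SNR_in − NF
SNR_out = 29.6 − 5.90 = 23.70 dB

23.70 dB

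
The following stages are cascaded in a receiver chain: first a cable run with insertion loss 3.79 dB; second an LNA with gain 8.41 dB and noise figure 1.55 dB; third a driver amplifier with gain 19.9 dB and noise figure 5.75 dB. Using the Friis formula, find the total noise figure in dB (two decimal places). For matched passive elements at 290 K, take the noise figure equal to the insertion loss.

Convert to linear (a loss of L dB is a gain of −L dB): F_i = 10^(NF_i/10), G_i = 10^(G_i,dB/10)
  Stage 1: F_1 = 10^(3.79/10) = 2.393, G_1 = 10^(−3.79/10) = 0.4178
  Stage 2: F_2 = 10^(1.55/10) = 1.429, G_2 = 10^(8.41/10) = 6.934
  Stage 3: F_3 = 10^(5.75/10) = 3.758, G_3 = 10^(19.9/10) = 97.72
Friis cascade:
  F = 2.393 + (1.429 − 1)/0.4178 + (3.758 − 1)/2.897 = 4.372
NF = 10 log₁₀(4.372) = 6.41 dB

6.41 dB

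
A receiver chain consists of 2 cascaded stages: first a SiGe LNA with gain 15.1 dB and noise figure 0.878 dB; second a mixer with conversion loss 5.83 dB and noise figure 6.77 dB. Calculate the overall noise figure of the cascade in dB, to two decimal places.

Convert to linear (a loss of L dB is a gain of −L dB): F_i = 10^(NF_i/10), G_i = 10^(G_i,dB/10)
  Stage 1: F_1 = 10^(0.878/10) = 1.224, G_1 = 10^(15.1/10) = 32.36
  Stage 2: F_2 = 10^(6.77/10) = 4.753, G_2 = 10^(−5.83/10) = 0.2612
Friis cascade:
  F = 1.224 + (4.753 − 1)/32.36 = 1.340
NF = 10 log₁₀(1.340) = 1.27 dB

1.27 dB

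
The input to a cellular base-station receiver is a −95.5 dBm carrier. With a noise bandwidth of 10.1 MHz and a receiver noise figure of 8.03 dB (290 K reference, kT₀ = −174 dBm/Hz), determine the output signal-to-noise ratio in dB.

0.4 dB

Noise floor: N = −174 + 10 log₁₀(B) + NF
10 log₁₀(1.01×10⁷) = 70.04 dB
N = −174 + 70.04 + 8.03 = −95.93 dBm
SNR = P_sig − N = −95.5 − (−95.93) = 0.43 dB → 0.4 dB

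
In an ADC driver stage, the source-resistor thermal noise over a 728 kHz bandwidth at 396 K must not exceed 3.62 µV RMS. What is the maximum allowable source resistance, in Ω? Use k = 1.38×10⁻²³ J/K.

Johnson–Nyquist: V_n = √(4kTRB) ⇒ R = V_n² / (4kTB)
4kTB = 4 × 1.38×10⁻²³ × 396 × 7.28×10⁵ = 1.59×10⁻¹⁴
R = (3.62×10⁻⁶)² / 1.59×10⁻¹⁴ = 8.23×10² Ω = 823 Ω

823 Ω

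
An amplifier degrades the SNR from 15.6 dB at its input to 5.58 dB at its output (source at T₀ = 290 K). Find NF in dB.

NF (dB) = SNR_in(dB) − SNR_out(dB) when the source is at T₀
NF = 15.6 − 5.58 = 10.02 dB

10.02 dB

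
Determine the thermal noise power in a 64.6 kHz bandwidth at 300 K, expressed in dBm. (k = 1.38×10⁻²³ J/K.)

−125.7 dBm

P_n = kTB = 1.38×10⁻²³ × 300 × 6.46×10⁴ = 2.67×10⁻¹⁶ W
In dBm: 10 log₁₀(2.67×10⁻¹⁶ / 10⁻³) = −125.7 dBm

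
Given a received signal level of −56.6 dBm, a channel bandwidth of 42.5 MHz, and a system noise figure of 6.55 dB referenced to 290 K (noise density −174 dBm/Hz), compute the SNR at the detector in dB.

34.6 dB

Noise floor: N = −174 + 10 log₁₀(B) + NF
10 log₁₀(4.25×10⁷) = 76.28 dB
N = −174 + 76.28 + 6.55 = −91.17 dBm
SNR = P_sig − N = −56.6 − (−91.17) = 34.57 dB → 34.6 dB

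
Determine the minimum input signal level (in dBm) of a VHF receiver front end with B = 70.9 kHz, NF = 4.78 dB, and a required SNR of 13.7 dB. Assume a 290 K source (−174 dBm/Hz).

Sensitivity = −174 + 10 log₁₀(B) + NF + SNR_min
= −174 + 48.51 + 4.78 + 13.7
= −107.01 dBm → −107.0 dBm

−107.0 dBm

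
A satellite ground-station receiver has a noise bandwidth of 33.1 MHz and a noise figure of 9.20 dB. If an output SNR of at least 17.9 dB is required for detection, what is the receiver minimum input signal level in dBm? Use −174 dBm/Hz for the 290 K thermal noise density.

−71.7 dBm

Sensitivity = −174 + 10 log₁₀(B) + NF + SNR_min
= −174 + 75.2 + 9.20 + 17.9
= −71.70 dBm → −71.7 dBm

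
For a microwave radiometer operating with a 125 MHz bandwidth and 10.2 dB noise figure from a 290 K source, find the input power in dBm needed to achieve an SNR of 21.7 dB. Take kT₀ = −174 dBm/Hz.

−61.1 dBm

Sensitivity = −174 + 10 log₁₀(B) + NF + SNR_min
= −174 + 80.97 + 10.2 + 21.7
= −61.13 dBm → −61.1 dBm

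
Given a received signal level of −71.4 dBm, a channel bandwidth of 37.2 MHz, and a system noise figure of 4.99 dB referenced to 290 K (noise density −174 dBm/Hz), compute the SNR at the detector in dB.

Noise floor: N = −174 + 10 log₁₀(B) + NF
10 log₁₀(3.72×10⁷) = 75.71 dB
N = −174 + 75.71 + 4.99 = −93.30 dBm
SNR = P_sig − N = −71.4 − (−93.30) = 21.90 dB → 21.9 dB

21.9 dB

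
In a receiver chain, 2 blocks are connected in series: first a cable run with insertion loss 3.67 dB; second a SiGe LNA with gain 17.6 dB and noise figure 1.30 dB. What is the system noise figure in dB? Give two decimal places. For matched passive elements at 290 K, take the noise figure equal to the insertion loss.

4.97 dB

Convert to linear (a loss of L dB is a gain of −L dB): F_i = 10^(NF_i/10), G_i = 10^(G_i,dB/10)
  Stage 1: F_1 = 10^(3.67/10) = 2.328, G_1 = 10^(−3.67/10) = 0.4295
  Stage 2: F_2 = 10^(1.30/10) = 1.349, G_2 = 10^(17.6/10) = 57.54
Friis cascade:
  F = 2.328 + (1.349 − 1)/0.4295 = 3.141
NF = 10 log₁₀(3.141) = 4.97 dB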